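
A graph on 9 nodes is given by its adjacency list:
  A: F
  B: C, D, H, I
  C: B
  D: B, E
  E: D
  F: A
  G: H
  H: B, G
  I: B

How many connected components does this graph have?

Starting from A we can reach A, F. That is one component of size 2.
Starting from B we can reach B, C, D, E, G, H, I. That is one component of size 7.
Total: 2 components.

2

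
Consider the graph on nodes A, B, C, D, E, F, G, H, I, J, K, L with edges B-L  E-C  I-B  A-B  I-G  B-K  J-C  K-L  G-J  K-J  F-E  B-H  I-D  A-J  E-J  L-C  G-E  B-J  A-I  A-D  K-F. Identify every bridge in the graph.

The edges on the cycle I-G-E-J-B-I are not bridges since each lies on that cycle.
But removing H-B disconnects H from B — this is a bridge.

B-H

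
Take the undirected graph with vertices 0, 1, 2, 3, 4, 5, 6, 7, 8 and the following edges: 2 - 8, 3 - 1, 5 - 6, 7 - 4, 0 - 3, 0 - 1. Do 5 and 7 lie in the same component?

The component containing 5 is {5, 6}, and 7 is not in it.

No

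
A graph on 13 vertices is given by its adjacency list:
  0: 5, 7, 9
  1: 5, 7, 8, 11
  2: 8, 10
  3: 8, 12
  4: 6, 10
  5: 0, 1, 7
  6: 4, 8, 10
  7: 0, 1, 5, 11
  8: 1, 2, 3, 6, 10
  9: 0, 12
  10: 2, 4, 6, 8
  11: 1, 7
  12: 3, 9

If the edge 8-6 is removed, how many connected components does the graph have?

1

8 and 6 are still connected via 8-10-6, so the component count stays at 1.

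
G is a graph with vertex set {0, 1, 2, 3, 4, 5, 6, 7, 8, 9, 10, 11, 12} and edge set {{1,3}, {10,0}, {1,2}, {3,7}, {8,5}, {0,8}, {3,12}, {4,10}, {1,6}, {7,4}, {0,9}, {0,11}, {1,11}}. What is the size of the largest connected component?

13

Starting from 0 we can reach 0, 1, 2, 3, 4, 5, 6, 7, 8, 9, 10, 11, 12. That is one component of size 13.
The largest has 13 vertices.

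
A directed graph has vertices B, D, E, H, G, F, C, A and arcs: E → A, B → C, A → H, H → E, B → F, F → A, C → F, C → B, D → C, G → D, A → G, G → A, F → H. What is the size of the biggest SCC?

8

{A, B, C, D, E, F, G, H} are all mutually reachable — one SCC of size 8.
The largest has 8 vertices.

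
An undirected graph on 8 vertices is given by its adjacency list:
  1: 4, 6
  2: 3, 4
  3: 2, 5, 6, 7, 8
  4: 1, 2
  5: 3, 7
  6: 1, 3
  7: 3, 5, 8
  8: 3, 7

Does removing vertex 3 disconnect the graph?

Yes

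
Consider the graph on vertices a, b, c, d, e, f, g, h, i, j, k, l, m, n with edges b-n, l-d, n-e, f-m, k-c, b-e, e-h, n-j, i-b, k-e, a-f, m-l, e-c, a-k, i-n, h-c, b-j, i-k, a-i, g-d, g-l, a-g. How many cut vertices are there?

1

Removing a increases the component count from 1 to 2, so a is a cut vertex.
By contrast removing i leaves 1 component; it is not a cut vertex. No other vertex is a cut vertex either.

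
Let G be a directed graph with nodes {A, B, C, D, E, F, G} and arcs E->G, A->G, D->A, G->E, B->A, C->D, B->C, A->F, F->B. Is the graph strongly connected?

No

There is no directed path from G to D, so the graph is not strongly connected.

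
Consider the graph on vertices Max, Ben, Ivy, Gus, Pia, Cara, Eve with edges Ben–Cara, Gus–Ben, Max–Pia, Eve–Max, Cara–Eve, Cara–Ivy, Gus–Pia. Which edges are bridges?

Cara-Ivy

The edges on the cycle Gus-Ben-Cara-Eve-Max-Pia-Gus are not bridges since each lies on that cycle.
But removing Cara–Ivy disconnects Cara from Ivy — this is a bridge.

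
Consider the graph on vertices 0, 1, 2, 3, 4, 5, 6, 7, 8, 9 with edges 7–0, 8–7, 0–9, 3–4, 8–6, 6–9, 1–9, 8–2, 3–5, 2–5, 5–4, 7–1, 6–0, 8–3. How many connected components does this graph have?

1

Starting from 0 we can reach 0, 1, 2, 3, 4, 5, 6, 7, 8, 9. That is one component of size 10.
Total: 1 component.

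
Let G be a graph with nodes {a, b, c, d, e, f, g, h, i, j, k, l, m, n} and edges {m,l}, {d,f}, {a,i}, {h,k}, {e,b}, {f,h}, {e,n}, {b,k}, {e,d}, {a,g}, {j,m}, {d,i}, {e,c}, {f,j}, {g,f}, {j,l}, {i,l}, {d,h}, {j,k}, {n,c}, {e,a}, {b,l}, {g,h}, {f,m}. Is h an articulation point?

No

Deleting h leaves 1 component (was 1) (its neighbors d, f, g, k remain connected to each other), so h is not a cut vertex.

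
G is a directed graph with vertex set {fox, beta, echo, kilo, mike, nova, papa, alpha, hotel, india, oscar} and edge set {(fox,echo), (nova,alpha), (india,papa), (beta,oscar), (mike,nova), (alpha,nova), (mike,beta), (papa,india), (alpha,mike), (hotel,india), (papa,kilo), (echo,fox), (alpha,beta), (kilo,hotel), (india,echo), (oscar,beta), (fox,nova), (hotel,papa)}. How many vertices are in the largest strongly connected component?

{kilo, papa, hotel, india} are all mutually reachable — one SCC of size 4.
{mike, nova, alpha} are all mutually reachable — one SCC of size 3.
{beta, oscar} are all mutually reachable — one SCC of size 2.
{fox, echo} are all mutually reachable — one SCC of size 2.
The largest has 4 vertices.

4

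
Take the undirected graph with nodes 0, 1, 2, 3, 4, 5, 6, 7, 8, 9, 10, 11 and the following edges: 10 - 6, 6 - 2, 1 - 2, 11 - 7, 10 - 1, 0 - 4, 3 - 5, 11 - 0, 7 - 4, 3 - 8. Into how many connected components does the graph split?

9 is isolated — a component by itself.
Starting from 3 we can reach 3, 5, 8. That is one component of size 3.
Starting from 0 we can reach 0, 4, 7, 11. That is one component of size 4.
Starting from 1 we can reach 1, 2, 6, 10. That is one component of size 4.
Total: 4 components.

4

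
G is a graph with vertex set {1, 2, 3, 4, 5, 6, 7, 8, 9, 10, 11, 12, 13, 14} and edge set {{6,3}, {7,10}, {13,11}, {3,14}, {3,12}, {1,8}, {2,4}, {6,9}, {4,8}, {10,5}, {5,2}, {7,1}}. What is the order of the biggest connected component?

Starting from 11 we can reach 11, 13. That is one component of size 2.
Starting from 3 we can reach 3, 6, 9, 12, 14. That is one component of size 5.
Starting from 1 we can reach 1, 2, 4, 5, 7, 8, 10. That is one component of size 7.
The largest has 7 vertices.

7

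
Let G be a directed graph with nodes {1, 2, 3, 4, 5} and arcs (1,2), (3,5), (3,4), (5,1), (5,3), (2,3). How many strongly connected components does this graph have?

{1, 2, 3, 5} are all mutually reachable — one SCC of size 4.
{4} is an SCC by itself.
That gives 2 strongly connected components.

2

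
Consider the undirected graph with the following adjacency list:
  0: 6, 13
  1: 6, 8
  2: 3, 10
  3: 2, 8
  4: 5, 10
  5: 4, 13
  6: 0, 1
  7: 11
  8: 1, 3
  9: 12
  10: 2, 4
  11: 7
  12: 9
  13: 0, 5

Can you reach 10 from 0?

Yes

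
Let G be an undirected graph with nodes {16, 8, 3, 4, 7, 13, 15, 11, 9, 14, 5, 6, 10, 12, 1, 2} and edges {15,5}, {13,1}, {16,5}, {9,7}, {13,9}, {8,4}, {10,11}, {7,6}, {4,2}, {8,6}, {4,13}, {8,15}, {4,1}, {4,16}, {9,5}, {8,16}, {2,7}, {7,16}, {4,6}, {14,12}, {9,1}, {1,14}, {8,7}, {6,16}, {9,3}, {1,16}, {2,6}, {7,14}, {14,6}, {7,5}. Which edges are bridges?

The edges on the cycle 4-2-7-9-13-4 are not bridges since each lies on that cycle.
But removing 10-11 disconnects 10 from 11; removing 9-3 disconnects 9 from 3; removing 14-12 disconnects 14 from 12 — these are bridges.

10-11, 12-14, 3-9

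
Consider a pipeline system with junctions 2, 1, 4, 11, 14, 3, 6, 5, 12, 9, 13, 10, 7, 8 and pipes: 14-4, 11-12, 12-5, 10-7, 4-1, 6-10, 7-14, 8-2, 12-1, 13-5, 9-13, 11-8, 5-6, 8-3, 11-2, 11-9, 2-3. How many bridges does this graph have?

0

The edges on the cycle 11-9-13-5-6-10-7-14-4-1-12-11 are not bridges since each lies on that cycle.
Every edge lies on some cycle, so there are no bridges.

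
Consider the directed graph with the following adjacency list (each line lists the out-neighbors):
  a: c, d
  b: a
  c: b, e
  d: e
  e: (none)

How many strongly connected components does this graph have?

3

{a, b, c} are all mutually reachable — one SCC of size 3.
{e} is an SCC by itself.
{d} is an SCC by itself.
That gives 3 strongly connected components.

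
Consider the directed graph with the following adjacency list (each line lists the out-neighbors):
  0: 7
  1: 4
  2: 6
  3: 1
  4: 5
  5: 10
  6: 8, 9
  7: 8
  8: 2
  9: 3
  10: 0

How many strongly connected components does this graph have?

1

{0, 1, 2, 3, 4, 5, 6, 7, 8, 9, 10} are all mutually reachable — one SCC of size 11.
That gives 1 strongly connected component.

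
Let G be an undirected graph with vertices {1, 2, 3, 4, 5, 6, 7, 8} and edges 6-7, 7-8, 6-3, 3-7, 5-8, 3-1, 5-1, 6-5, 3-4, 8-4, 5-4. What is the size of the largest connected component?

7

2 is isolated — a component by itself.
Starting from 1 we can reach 1, 3, 4, 5, 6, 7, 8. That is one component of size 7.
The largest has 7 vertices.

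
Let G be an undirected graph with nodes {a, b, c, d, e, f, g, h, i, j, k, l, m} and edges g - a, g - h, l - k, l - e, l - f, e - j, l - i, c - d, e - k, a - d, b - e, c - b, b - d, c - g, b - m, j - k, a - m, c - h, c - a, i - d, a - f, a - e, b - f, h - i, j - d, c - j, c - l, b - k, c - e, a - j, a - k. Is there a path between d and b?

Yes

From d we can reach a, b, c, d, e, f, g, h, i, j, k, l, m, which includes b.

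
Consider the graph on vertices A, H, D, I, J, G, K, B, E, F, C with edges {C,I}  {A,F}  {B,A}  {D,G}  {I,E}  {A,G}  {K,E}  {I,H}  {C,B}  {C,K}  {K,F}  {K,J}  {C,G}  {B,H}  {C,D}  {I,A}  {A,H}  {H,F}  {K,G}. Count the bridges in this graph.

The edges on the cycle C-I-A-F-K-C are not bridges since each lies on that cycle.
But removing K-J disconnects K from J — this is a bridge.

1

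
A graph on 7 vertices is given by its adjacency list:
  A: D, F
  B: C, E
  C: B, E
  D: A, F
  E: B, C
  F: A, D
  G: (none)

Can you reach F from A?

Yes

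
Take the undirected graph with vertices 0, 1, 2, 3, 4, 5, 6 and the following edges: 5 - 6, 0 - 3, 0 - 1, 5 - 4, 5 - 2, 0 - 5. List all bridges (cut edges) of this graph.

0-1, 0-3, 0-5, 2-5, 4-5, 5-6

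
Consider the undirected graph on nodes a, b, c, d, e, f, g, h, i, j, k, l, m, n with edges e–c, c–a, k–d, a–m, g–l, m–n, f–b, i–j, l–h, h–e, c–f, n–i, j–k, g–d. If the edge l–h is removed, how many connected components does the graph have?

1

l and h are still connected via l-g-d-k-j-i-n-m-a-c-e-h, so the component count stays at 1.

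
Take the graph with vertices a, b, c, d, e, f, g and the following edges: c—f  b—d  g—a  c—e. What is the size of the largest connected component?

Starting from b we can reach b, d. That is one component of size 2.
Starting from a we can reach a, g. That is one component of size 2.
Starting from c we can reach c, e, f. That is one component of size 3.
The largest has 3 vertices.

3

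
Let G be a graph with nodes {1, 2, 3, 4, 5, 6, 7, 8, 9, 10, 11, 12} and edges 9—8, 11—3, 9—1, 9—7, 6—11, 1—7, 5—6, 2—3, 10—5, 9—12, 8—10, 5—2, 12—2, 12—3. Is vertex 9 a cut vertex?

Deleting 9 raises the number of components from 2 to 3, so 9 is a cut vertex.

Yes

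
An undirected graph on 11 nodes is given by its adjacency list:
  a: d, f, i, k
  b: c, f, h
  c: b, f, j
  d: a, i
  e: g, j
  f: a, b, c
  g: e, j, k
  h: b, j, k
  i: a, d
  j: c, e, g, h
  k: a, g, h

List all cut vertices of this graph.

a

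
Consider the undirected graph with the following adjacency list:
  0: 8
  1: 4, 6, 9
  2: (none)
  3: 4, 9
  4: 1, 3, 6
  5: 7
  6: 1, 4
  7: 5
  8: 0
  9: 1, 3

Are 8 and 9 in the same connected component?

No

The component containing 8 is {0, 8}, and 9 is not in it.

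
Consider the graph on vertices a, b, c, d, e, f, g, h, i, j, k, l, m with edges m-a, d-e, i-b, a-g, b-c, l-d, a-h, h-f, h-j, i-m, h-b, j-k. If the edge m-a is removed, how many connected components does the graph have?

m and a are still connected via m-i-b-h-a, so the component count stays at 2.

2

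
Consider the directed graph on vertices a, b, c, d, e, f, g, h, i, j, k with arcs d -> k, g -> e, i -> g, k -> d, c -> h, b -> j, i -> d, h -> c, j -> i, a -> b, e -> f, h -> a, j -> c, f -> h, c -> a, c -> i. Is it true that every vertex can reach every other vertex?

No

There is no directed path from d to e, so the graph is not strongly connected.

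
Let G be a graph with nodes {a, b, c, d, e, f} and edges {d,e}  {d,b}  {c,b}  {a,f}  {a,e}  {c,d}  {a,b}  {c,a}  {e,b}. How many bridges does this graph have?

The edges on the cycle d-e-b-d are not bridges since each lies on that cycle.
But removing a—f disconnects a from f — this is a bridge.

1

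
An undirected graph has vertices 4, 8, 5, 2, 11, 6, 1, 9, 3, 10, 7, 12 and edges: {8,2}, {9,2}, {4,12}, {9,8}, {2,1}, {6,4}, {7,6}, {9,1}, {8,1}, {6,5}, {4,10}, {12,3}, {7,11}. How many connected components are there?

2

Starting from 1 we can reach 1, 2, 8, 9. That is one component of size 4.
Starting from 3 we can reach 3, 4, 5, 6, 7, 10, 11, 12. That is one component of size 8.
Total: 2 components.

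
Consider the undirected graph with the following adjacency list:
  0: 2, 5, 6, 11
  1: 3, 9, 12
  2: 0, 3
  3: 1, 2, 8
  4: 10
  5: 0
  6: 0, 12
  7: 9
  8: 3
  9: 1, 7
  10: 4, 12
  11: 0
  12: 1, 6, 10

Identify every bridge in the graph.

The edges on the cycle 12-6-0-2-3-1-12 are not bridges since each lies on that cycle.
But removing 12-10 disconnects 12 from 10; removing 7-9 disconnects 7 from 9; removing 0-11 disconnects 0 from 11; removing 10-4 disconnects 10 from 4 — these are bridges.
In total 7 edges are bridges.

0-11, 0-5, 1-9, 10-12, 10-4, 3-8, 7-9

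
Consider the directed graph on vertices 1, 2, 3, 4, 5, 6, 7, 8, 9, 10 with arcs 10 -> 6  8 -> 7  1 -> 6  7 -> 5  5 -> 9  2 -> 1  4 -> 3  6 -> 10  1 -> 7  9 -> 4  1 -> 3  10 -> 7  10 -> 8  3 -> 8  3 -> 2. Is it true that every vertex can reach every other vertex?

From 2 we can reach every vertex (1, 2, 3, 4, 5, 6, 7, 8, 9, 10), and every vertex can reach 2 (1, 2, 3, 4, 5, 6, 7, 8, 9, 10). So the whole graph is one strongly connected component.

Yes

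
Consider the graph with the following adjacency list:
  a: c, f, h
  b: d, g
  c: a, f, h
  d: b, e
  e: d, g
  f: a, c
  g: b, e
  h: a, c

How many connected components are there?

2

Starting from b we can reach b, d, e, g. That is one component of size 4.
Starting from a we can reach a, c, f, h. That is one component of size 4.
Total: 2 components.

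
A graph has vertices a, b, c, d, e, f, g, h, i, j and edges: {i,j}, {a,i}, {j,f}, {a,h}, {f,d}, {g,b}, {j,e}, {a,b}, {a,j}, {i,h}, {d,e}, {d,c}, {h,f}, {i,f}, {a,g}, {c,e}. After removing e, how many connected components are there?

With e gone, the remaining components are: {a, b, c, d, f, g, h, i, j}.
That is 1 component.

1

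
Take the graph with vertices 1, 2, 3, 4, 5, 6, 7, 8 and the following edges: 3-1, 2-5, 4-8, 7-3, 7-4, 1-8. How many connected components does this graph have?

3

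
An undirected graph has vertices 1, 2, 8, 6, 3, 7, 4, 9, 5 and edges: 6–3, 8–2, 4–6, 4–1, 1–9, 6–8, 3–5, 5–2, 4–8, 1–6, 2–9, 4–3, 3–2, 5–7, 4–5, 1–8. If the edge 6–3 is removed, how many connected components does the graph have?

6 and 3 are still connected via 6-4-3, so the component count stays at 1.

1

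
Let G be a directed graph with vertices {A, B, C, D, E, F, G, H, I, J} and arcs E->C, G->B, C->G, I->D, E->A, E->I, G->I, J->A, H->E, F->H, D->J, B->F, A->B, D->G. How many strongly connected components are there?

1

{A, B, C, D, E, F, G, H, I, J} are all mutually reachable — one SCC of size 10.
That gives 1 strongly connected component.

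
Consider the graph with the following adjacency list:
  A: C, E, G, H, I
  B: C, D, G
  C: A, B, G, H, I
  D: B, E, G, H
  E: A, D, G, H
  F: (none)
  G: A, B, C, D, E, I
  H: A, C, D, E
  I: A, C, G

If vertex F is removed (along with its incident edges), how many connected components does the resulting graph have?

With F gone, the remaining components are: {A, B, C, D, E, G, H, I}.
That is 1 component.

1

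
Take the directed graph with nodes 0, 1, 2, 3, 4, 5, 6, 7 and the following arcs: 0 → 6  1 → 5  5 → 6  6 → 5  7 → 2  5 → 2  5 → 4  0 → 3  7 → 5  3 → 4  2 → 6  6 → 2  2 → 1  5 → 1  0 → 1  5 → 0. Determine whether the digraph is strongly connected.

No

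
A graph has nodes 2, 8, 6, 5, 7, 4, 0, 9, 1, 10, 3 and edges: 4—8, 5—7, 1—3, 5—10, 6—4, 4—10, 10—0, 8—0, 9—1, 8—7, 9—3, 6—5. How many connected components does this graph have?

3

2 is isolated — a component by itself.
Starting from 1 we can reach 1, 3, 9. That is one component of size 3.
Starting from 0 we can reach 0, 4, 5, 6, 7, 8, 10. That is one component of size 7.
Total: 3 components.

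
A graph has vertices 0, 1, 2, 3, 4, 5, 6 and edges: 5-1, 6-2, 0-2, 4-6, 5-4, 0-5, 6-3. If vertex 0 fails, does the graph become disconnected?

Deleting 0 leaves 1 component (was 1) (its neighbors 2, 5 remain connected to each other), so 0 is not a cut vertex.

No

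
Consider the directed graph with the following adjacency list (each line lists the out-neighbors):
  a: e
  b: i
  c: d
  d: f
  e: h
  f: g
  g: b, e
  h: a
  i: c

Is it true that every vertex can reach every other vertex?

No

There is no directed path from e to g, so the graph is not strongly connected.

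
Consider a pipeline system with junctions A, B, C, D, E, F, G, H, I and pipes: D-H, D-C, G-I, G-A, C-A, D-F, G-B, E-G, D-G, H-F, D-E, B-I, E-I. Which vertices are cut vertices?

Removing D increases the component count from 1 to 2, so D is a cut vertex.
By contrast removing F leaves 1 component; it is not a cut vertex. No other vertex is a cut vertex either.

D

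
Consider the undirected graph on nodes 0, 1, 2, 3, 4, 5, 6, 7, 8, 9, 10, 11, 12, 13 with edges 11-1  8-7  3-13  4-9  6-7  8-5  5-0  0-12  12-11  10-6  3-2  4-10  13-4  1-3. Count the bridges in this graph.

2

The edges on the cycle 8-5-0-12-11-1-3-13-4-10-6-7-8 are not bridges since each lies on that cycle.
But removing 2-3 disconnects 2 from 3; removing 4-9 disconnects 4 from 9 — these are bridges.
That makes 2 bridges.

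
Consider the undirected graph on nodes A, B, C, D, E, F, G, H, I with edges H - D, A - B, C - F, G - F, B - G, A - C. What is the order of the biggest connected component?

5

I is isolated — a component by itself.
E is isolated — a component by itself.
Starting from D we can reach D, H. That is one component of size 2.
Starting from A we can reach A, B, C, F, G. That is one component of size 5.
The largest has 5 vertices.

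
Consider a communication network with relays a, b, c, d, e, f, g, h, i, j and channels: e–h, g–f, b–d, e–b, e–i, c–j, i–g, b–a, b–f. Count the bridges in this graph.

4

The edges on the cycle e-b-f-g-i-e are not bridges since each lies on that cycle.
But removing a–b disconnects a from b; removing h–e disconnects h from e; removing b–d disconnects b from d; removing c–j disconnects c from j — these are bridges.
That makes 4 bridges.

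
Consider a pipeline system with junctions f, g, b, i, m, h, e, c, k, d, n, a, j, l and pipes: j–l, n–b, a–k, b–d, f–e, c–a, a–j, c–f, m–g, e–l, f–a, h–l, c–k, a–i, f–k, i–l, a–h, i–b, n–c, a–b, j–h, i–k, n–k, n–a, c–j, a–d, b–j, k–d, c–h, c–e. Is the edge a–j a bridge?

No

After removing a–j, the path a-c-j still connects them, so the edge is not a bridge.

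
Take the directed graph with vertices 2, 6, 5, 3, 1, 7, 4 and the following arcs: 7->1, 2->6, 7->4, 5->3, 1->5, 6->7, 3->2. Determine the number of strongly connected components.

2

{1, 2, 3, 5, 6, 7} are all mutually reachable — one SCC of size 6.
{4} is an SCC by itself.
That gives 2 strongly connected components.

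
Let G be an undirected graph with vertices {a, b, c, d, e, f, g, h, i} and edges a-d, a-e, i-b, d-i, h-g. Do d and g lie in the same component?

The component containing d is {a, b, d, e, i}, and g is not in it.

No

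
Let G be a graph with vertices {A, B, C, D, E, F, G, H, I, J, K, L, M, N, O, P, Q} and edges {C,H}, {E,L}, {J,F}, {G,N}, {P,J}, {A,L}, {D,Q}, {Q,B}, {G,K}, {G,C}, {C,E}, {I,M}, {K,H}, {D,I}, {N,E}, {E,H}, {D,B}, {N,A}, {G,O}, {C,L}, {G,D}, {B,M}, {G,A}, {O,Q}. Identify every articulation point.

G, J

Removing G increases the component count from 2 to 3, so G is a cut vertex.
Removing J increases the component count from 2 to 3, so J is a cut vertex.
By contrast removing O leaves 2 components; it is not a cut vertex. No other vertex is a cut vertex either.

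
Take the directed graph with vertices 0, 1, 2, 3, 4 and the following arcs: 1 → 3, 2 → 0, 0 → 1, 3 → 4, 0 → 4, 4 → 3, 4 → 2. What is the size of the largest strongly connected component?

{0, 1, 2, 3, 4} are all mutually reachable — one SCC of size 5.
The largest has 5 vertices.

5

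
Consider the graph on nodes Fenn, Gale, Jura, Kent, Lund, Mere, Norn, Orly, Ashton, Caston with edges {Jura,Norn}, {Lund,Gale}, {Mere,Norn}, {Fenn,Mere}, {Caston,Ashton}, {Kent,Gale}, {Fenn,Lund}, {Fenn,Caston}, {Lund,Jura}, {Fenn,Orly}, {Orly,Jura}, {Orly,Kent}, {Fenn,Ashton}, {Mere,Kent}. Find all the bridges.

none

The edges on the cycle Fenn-Caston-Ashton-Fenn are not bridges since each lies on that cycle.
Every edge lies on some cycle, so there are no bridges.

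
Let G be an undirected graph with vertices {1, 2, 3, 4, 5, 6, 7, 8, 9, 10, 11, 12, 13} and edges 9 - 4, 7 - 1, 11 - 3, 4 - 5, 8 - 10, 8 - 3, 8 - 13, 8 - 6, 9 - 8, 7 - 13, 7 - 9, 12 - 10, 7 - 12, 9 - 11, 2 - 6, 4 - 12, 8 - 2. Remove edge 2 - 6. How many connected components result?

1

2 and 6 are still connected via 2-8-6, so the component count stays at 1.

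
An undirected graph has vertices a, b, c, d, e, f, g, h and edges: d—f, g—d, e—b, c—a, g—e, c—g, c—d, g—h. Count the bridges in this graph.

5

The edges on the cycle c-g-d-c are not bridges since each lies on that cycle.
But removing e—b disconnects e from b; removing c—a disconnects c from a; removing d—f disconnects d from f; removing g—h disconnects g from h — these are bridges.
In total 5 edges are bridges.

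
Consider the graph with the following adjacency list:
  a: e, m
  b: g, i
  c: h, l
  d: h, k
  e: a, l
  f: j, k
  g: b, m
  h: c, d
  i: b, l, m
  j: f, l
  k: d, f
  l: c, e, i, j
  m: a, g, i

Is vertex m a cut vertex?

No

Deleting m leaves 1 component (was 1) (its neighbors a, g, i remain connected to each other), so m is not a cut vertex.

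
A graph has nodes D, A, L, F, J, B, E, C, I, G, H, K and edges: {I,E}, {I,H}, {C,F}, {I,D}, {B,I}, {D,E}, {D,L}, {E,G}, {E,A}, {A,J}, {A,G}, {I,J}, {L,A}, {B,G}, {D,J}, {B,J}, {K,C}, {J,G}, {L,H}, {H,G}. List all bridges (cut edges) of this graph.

C-F, C-K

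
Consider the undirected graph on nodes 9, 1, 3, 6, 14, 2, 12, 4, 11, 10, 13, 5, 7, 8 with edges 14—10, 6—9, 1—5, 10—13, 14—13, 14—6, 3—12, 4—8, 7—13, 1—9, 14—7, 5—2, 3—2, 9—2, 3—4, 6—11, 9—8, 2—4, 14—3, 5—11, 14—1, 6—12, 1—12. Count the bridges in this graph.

0

The edges on the cycle 14-1-12-6-14 are not bridges since each lies on that cycle.
Every edge lies on some cycle, so there are no bridges.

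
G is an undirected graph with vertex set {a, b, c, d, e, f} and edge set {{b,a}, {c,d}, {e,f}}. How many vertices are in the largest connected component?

2

Starting from e we can reach e, f. That is one component of size 2.
Starting from a we can reach a, b. That is one component of size 2.
Starting from c we can reach c, d. That is one component of size 2.
The largest has 2 vertices.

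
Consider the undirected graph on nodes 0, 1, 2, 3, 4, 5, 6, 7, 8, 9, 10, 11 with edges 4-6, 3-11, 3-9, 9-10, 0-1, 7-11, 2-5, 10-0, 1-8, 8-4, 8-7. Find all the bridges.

The edges on the cycle 3-9-10-0-1-8-7-11-3 are not bridges since each lies on that cycle.
But removing 4-8 disconnects 4 from 8; removing 2-5 disconnects 2 from 5; removing 4-6 disconnects 4 from 6 — these are bridges.

2-5, 4-6, 4-8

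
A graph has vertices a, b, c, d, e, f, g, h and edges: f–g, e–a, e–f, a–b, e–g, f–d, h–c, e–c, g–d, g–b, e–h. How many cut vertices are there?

1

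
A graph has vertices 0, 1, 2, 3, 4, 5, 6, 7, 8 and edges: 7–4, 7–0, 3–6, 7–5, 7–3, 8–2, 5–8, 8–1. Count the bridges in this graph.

8

removing 1–8 disconnects 1 from 8; removing 3–7 disconnects 3 from 7; removing 5–7 disconnects 5 from 7; removing 2–8 disconnects 2 from 8 — these are bridges.
In total 8 edges are bridges.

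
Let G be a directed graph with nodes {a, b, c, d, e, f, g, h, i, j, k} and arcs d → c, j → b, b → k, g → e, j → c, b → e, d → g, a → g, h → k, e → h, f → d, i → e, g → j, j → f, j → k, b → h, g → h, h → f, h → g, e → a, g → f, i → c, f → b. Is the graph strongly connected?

No

There is no directed path from c to i, so the graph is not strongly connected.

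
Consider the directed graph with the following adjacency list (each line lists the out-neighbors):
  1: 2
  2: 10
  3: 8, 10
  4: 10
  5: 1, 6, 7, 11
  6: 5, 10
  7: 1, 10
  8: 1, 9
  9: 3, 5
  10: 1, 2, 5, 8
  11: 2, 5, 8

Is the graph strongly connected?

No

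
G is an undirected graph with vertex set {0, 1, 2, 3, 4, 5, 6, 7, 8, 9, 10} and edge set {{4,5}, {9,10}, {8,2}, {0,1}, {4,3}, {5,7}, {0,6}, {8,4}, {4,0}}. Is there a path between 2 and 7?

Yes

From 2 we can reach 0, 1, 2, 3, 4, 5, 6, 7, 8, which includes 7.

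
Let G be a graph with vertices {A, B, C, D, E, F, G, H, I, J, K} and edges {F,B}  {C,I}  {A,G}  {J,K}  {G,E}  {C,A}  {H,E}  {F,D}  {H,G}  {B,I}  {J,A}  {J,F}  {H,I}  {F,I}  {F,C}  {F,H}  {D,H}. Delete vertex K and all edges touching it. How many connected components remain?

1

With K gone, the remaining components are: {A, B, C, D, E, F, G, H, I, J}.
That is 1 component.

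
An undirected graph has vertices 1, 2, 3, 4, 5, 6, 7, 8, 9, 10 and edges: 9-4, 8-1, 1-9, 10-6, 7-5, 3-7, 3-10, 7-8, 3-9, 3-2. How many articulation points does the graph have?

4

Removing 3 increases the component count from 1 to 3, so 3 is a cut vertex.
Removing 7 increases the component count from 1 to 2, so 7 is a cut vertex.
Removing 9 increases the component count from 1 to 2, so 9 is a cut vertex.
Likewise 10 is a cut vertex.
By contrast removing 8 leaves 1 component; it is not a cut vertex. No other vertex is a cut vertex either.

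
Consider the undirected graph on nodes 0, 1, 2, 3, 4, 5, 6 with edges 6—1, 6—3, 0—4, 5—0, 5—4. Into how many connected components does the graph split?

3

2 is isolated — a component by itself.
Starting from 1 we can reach 1, 3, 6. That is one component of size 3.
Starting from 0 we can reach 0, 4, 5. That is one component of size 3.
Total: 3 components.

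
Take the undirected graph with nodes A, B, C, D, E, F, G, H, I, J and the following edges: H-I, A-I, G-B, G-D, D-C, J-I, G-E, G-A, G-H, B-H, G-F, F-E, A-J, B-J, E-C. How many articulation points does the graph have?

Removing G increases the component count from 1 to 2, so G is a cut vertex.
By contrast removing H leaves 1 component; it is not a cut vertex. No other vertex is a cut vertex either.

1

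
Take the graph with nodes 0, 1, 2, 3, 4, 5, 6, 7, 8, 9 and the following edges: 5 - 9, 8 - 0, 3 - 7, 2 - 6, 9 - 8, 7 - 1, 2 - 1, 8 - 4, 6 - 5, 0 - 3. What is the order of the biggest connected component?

10

Starting from 0 we can reach 0, 1, 2, 3, 4, 5, 6, 7, 8, 9. That is one component of size 10.
The largest has 10 vertices.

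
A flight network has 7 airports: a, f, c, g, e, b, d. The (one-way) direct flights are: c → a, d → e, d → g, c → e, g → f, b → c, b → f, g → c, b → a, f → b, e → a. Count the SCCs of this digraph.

6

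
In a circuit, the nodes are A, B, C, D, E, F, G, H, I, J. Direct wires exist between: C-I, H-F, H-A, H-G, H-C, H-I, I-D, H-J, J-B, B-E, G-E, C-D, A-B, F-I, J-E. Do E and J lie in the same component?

Yes

From E we can reach A, B, C, D, E, F, G, H, I, J, which includes J.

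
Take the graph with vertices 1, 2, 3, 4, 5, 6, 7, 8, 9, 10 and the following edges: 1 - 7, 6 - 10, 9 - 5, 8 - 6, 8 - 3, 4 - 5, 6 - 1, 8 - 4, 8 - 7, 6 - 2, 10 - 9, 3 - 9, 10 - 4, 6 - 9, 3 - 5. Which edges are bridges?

The edges on the cycle 6-10-9-6 are not bridges since each lies on that cycle.
But removing 6 - 2 disconnects 6 from 2 — this is a bridge.

2-6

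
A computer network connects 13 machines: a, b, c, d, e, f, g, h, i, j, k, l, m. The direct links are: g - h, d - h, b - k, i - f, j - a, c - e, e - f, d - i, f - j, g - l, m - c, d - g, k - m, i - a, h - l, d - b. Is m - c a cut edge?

No

After removing m - c, the path m-k-b-d-i-f-e-c still connects them, so the edge is not a bridge.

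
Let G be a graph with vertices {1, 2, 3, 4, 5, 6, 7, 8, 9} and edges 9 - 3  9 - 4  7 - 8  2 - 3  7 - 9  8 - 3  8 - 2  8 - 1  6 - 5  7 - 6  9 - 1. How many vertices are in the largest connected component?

9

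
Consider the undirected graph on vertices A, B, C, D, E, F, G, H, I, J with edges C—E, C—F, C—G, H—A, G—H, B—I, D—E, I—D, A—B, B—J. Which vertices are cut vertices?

B, C

Removing B increases the component count from 1 to 2, so B is a cut vertex.
Removing C increases the component count from 1 to 2, so C is a cut vertex.
By contrast removing G leaves 1 component; it is not a cut vertex. No other vertex is a cut vertex either.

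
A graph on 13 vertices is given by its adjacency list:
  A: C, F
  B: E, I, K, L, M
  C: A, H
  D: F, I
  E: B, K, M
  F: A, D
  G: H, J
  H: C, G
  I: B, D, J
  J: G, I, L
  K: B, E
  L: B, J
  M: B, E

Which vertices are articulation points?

B

Removing B increases the component count from 1 to 2, so B is a cut vertex.
By contrast removing I leaves 1 component; it is not a cut vertex. No other vertex is a cut vertex either.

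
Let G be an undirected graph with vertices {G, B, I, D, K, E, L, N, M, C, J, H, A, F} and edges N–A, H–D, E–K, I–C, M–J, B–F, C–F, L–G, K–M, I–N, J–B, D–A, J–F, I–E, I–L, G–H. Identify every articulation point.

Removing I increases the component count from 1 to 2, so I is a cut vertex.
By contrast removing D leaves 1 component; it is not a cut vertex. No other vertex is a cut vertex either.

I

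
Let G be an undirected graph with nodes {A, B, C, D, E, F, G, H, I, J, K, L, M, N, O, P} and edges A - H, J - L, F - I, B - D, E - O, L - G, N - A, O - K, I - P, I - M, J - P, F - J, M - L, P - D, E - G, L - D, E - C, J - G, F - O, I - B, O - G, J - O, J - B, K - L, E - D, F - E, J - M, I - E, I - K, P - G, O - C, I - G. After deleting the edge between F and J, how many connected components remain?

F and J are still connected via F-O-J, so the component count stays at 2.

2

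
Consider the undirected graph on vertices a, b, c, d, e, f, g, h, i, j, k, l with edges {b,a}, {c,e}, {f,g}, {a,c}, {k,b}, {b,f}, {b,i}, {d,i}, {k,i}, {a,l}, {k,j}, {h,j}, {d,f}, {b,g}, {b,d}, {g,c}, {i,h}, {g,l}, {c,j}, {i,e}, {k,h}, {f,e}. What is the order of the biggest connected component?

12

Starting from a we can reach a, b, c, d, e, f, g, h, i, j, k, l. That is one component of size 12.
The largest has 12 vertices.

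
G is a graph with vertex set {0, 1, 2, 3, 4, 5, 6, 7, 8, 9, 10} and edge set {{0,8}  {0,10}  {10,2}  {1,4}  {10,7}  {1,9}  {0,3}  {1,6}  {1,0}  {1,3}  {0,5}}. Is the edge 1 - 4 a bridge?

Removing 1 - 4 leaves no path between 1 and 4: the component count goes from 1 to 2. So it is a bridge.

Yes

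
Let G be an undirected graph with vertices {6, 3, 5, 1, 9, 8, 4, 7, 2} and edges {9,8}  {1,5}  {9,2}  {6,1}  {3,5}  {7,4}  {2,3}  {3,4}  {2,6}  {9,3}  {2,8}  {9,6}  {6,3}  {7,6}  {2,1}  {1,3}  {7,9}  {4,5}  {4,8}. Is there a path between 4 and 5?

Yes

From 4 we can reach 1, 2, 3, 4, 5, 6, 7, 8, 9, which includes 5.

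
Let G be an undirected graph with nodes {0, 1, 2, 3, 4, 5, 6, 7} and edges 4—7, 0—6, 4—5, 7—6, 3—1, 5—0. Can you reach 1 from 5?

No

The component containing 5 is {0, 4, 5, 6, 7}, and 1 is not in it.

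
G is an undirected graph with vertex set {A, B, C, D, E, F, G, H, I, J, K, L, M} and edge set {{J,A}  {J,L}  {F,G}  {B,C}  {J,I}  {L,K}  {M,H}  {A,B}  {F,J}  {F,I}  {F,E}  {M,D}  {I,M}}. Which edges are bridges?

A-B, A-J, B-C, D-M, E-F, F-G, H-M, I-M, J-L, K-L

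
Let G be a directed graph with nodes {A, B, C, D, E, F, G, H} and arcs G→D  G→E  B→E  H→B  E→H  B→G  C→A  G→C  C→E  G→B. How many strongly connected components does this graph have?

4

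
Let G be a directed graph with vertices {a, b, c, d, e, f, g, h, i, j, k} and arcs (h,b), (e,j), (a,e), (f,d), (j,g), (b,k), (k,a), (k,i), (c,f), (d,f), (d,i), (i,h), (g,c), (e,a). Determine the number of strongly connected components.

1

{a, b, c, d, e, f, g, h, i, j, k} are all mutually reachable — one SCC of size 11.
That gives 1 strongly connected component.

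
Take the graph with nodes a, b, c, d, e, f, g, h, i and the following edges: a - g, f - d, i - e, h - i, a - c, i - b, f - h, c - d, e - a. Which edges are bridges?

The edges on the cycle f-h-i-e-a-c-d-f are not bridges since each lies on that cycle.
But removing i - b disconnects i from b; removing g - a disconnects g from a — these are bridges.

a-g, b-i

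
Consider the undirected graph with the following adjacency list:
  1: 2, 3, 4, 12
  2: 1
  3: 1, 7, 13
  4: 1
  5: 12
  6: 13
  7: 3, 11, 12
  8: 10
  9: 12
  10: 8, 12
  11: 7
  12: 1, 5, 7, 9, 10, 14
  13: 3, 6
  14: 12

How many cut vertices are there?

6

Removing 1 increases the component count from 1 to 3, so 1 is a cut vertex.
Removing 3 increases the component count from 1 to 2, so 3 is a cut vertex.
Removing 7 increases the component count from 1 to 2, so 7 is a cut vertex.
Likewise 10, 12, 13 are cut vertices.
By contrast removing 6 leaves 1 component; it is not a cut vertex. No other vertex is a cut vertex either.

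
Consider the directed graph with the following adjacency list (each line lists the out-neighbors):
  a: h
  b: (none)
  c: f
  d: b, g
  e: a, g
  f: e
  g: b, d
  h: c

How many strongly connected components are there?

3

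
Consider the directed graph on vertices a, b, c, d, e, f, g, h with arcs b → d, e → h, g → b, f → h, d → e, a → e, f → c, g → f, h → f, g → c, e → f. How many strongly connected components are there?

7

{f, h} are all mutually reachable — one SCC of size 2.
{a} is an SCC by itself.
{b} is an SCC by itself.
{d} is an SCC by itself.
{g} is an SCC by itself.
(and 2 more singleton SCCs)
That gives 7 strongly connected components.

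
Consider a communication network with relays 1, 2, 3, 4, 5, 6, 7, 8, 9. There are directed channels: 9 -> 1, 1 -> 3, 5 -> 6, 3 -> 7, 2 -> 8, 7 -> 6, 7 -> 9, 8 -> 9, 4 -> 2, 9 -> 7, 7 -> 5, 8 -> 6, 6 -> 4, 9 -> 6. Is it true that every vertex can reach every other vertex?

Yes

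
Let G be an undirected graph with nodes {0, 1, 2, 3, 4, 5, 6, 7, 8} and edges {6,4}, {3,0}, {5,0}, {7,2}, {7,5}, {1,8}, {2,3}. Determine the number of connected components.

3

Starting from 4 we can reach 4, 6. That is one component of size 2.
Starting from 1 we can reach 1, 8. That is one component of size 2.
Starting from 0 we can reach 0, 2, 3, 5, 7. That is one component of size 5.
Total: 3 components.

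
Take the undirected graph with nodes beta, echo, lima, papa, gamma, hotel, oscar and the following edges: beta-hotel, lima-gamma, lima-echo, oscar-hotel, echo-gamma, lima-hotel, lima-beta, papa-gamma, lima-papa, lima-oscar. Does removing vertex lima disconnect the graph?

Yes

Deleting lima raises the number of components from 1 to 2, so lima is a cut vertex.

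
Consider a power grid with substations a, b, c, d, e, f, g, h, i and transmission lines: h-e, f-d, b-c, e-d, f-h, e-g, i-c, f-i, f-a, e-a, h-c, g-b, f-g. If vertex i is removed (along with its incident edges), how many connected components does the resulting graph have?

With i gone, the remaining components are: {a, b, c, d, e, f, g, h}.
That is 1 component.

1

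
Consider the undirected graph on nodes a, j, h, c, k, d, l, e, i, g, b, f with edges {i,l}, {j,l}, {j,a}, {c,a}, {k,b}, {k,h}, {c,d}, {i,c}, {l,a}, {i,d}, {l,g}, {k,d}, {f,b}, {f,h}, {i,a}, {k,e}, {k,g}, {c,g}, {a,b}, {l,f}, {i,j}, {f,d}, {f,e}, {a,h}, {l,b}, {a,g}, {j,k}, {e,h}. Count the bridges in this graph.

0

The edges on the cycle l-f-b-l are not bridges since each lies on that cycle.
Every edge lies on some cycle, so there are no bridges.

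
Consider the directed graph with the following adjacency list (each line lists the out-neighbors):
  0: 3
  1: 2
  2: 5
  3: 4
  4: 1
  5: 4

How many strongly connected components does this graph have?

3

{1, 2, 4, 5} are all mutually reachable — one SCC of size 4.
{0} is an SCC by itself.
{3} is an SCC by itself.
That gives 3 strongly connected components.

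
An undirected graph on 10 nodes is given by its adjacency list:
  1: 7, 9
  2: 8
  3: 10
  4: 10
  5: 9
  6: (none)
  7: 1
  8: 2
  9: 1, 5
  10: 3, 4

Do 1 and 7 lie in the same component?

Yes

From 1 we can reach 1, 5, 7, 9, which includes 7.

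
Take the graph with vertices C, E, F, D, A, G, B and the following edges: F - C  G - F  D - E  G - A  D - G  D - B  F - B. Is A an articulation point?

Deleting A leaves 1 component (was 1), so A is not a cut vertex.

No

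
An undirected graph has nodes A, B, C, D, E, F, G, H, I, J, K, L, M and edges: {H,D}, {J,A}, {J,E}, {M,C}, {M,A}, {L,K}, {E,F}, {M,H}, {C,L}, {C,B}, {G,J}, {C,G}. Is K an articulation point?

Deleting K leaves 2 components (was 2), so K is not a cut vertex.

No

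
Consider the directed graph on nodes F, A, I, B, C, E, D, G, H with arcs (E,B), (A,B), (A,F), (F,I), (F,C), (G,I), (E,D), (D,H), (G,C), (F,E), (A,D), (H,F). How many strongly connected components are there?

6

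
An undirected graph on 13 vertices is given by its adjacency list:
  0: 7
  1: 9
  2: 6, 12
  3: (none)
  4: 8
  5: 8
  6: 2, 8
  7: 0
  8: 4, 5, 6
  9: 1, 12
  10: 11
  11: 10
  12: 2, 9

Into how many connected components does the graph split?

3 is isolated — a component by itself.
Starting from 0 we can reach 0, 7. That is one component of size 2.
Starting from 10 we can reach 10, 11. That is one component of size 2.
Starting from 1 we can reach 1, 2, 4, 5, 6, 8, 9, 12. That is one component of size 8.
Total: 4 components.

4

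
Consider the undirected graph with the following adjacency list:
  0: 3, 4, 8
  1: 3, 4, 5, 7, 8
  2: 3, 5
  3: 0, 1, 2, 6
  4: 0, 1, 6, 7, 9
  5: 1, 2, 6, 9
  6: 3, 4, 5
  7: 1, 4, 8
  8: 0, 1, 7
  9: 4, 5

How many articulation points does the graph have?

Removing 9, for instance, still leaves 1 component. No single vertex removal increases the component count — the graph has no articulation points.

0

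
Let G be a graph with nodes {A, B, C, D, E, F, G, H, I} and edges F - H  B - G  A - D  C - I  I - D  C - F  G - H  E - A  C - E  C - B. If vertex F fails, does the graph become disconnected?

No

Deleting F leaves 1 component (was 1) (its neighbors C, H remain connected to each other), so F is not a cut vertex.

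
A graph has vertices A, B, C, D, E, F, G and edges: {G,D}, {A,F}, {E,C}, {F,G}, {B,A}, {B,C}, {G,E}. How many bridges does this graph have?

The edges on the cycle B-A-F-G-E-C-B are not bridges since each lies on that cycle.
But removing G - D disconnects G from D — this is a bridge.

1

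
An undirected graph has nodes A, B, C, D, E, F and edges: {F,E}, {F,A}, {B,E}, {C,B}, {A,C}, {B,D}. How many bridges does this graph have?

The edges on the cycle F-A-C-B-E-F are not bridges since each lies on that cycle.
But removing B - D disconnects B from D — this is a bridge.

1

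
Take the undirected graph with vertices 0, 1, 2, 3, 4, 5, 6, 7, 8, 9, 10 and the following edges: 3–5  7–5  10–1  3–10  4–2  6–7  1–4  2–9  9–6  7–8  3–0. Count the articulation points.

Removing 3 increases the component count from 1 to 2, so 3 is a cut vertex.
Removing 7 increases the component count from 1 to 2, so 7 is a cut vertex.
By contrast removing 1 leaves 1 component; it is not a cut vertex. No other vertex is a cut vertex either.

2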